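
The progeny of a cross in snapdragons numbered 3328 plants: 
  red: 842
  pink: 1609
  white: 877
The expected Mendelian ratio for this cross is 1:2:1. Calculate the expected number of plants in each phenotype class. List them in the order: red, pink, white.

832, 1664, 832

Expected counts for N = 3328 under a 1:2:1 ratio (total parts = 4):
  red: 3328 × 1/4 = 832
  pink: 3328 × 2/4 = 1664
  white: 3328 × 1/4 = 832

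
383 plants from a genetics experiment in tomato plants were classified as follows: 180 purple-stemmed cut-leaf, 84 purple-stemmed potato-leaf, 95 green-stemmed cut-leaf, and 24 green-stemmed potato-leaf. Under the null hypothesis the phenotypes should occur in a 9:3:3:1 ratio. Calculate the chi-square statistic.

Expected counts for N = 383 under a 9:3:3:1 ratio (total parts = 16):
  purple-stemmed cut-leaf: 383 × 9/16 = 215.4375
  purple-stemmed potato-leaf: 383 × 3/16 = 71.8125
  green-stemmed cut-leaf: 383 × 3/16 = 71.8125
  green-stemmed potato-leaf: 383 × 1/16 = 23.9375
χ² = Σ (O − E)² / E
  purple-stemmed cut-leaf: (180 − 215.4375)² / 215.4375 = 5.8291
  purple-stemmed potato-leaf: (84 − 71.8125)² / 71.8125 = 2.0684
  green-stemmed cut-leaf: (95 − 71.8125)² / 71.8125 = 7.4870
  green-stemmed potato-leaf: (24 − 23.9375)² / 23.9375 = 0.0002
χ² = 5.8291 + 2.0684 + 7.4870 + 0.0002 = 15.3847 ≈ 15.385

15.385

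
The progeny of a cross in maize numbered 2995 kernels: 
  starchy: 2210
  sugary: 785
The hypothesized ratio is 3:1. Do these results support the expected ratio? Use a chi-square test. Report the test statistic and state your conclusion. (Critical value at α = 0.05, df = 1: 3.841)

The 3:1 ratio has 4 parts, so with N = 2995 the expected counts are:
  starchy: 2995 × 3/4 = 2246.25
  sugary: 2995 × 1/4 = 748.75
χ² = Σ (O − E)² / E
  starchy: (2210 − 2246.25)² / 2246.25 = 0.5850
  sugary: (785 − 748.75)² / 748.75 = 1.7550
χ² = 0.5850 + 1.7550 = 2.340
Degrees of freedom = 2 − 1 = 1; critical value at α = 0.05 is 3.841.
Since 2.340 < 3.841, we fail to reject the null hypothesis — the data are consistent with the 3:1 ratio.

2.340; consistent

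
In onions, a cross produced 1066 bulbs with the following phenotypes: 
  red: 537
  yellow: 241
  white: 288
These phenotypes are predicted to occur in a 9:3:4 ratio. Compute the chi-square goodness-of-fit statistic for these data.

Under the 9:3:4 hypothesis (Σ ratio = 16, N = 1066):
  red: 1066 × 9/16 = 599.625
  yellow: 1066 × 3/16 = 199.875
  white: 1066 × 4/16 = 266.5
χ² = Σ (O − E)² / E
  red: (537 − 599.625)² / 599.625 = 6.5406
  yellow: (241 − 199.875)² / 199.875 = 8.4616
  white: (288 − 266.5)² / 266.5 = 1.7345
χ² = 6.5406 + 8.4616 + 1.7345 = 16.7367 ≈ 16.737

16.737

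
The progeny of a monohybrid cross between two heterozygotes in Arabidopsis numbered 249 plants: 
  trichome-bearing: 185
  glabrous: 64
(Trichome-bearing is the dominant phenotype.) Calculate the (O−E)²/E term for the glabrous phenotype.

0.049

For a monohybrid cross between heterozygotes with complete dominance, the expected phenotypic ratio is 3:1.
Under the 3:1 hypothesis (Σ ratio = 4, N = 249):
  trichome-bearing: 249 × 3/4 = 186.75
  glabrous: 249 × 1/4 = 62.25
Contribution of glabrous: (64 − 62.25)² / 62.25 = 0.0492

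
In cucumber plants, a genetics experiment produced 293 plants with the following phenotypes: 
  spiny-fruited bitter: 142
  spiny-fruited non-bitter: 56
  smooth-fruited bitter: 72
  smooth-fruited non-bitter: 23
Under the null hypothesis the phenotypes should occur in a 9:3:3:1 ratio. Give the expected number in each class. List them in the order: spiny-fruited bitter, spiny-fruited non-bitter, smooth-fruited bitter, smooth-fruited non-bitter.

Under the 9:3:3:1 hypothesis (Σ ratio = 16, N = 293):
  spiny-fruited bitter: 293 × 9/16 = 164.8125
  spiny-fruited non-bitter: 293 × 3/16 = 54.9375
  smooth-fruited bitter: 293 × 3/16 = 54.9375
  smooth-fruited non-bitter: 293 × 1/16 = 18.3125

164.8125, 54.9375, 54.9375, 18.3125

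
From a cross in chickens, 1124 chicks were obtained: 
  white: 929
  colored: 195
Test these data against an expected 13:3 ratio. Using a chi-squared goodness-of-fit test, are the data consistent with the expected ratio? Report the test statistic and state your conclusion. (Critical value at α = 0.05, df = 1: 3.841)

Expected counts for N = 1124 under a 13:3 ratio (total parts = 16):
  white: 1124 × 13/16 = 913.25
  colored: 1124 × 3/16 = 210.75
χ² = Σ (O − E)² / E
  white: (929 − 913.25)² / 913.25 = 0.2716
  colored: (195 − 210.75)² / 210.75 = 1.1770
χ² = 0.2716 + 1.1770 = 1.4486 ≈ 1.449
Degrees of freedom = 2 − 1 = 1; critical value at α = 0.05 is 3.841.
Since 1.449 < 3.841, we fail to reject the null hypothesis — the data are consistent with the 13:3 ratio.

1.449; consistent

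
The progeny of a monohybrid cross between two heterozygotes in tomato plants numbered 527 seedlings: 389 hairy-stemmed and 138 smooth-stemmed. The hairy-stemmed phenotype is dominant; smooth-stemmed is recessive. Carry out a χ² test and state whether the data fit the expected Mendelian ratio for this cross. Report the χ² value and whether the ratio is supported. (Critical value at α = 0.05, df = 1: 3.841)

For a monohybrid cross between heterozygotes with complete dominance, the expected phenotypic ratio is 3:1.
The 3:1 ratio has 4 parts, so with N = 527 the expected counts are:
  hairy-stemmed: 527 × 3/4 = 395.25
  smooth-stemmed: 527 × 1/4 = 131.75
χ² = Σ (O − E)² / E
  hairy-stemmed: (389 − 395.25)² / 395.25 = 0.0988
  smooth-stemmed: (138 − 131.75)² / 131.75 = 0.2965
χ² = 0.0988 + 0.2965 = 0.3953 ≈ 0.395
Degrees of freedom = 2 − 1 = 1; critical value at α = 0.05 is 3.841.
Since 0.395 < 3.841, we fail to reject the null hypothesis — the data are consistent with the 3:1 ratio.

0.395; consistent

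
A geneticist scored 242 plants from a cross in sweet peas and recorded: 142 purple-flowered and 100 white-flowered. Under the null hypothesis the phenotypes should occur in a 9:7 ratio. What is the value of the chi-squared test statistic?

Under the 9:7 hypothesis (Σ ratio = 16, N = 242):
  purple-flowered: 242 × 9/16 = 136.125
  white-flowered: 242 × 7/16 = 105.875
χ² = Σ (O − E)² / E
  purple-flowered: (142 − 136.125)² / 136.125 = 0.2536
  white-flowered: (100 − 105.875)² / 105.875 = 0.3260
χ² = 0.2536 + 0.3260 = 0.5796 ≈ 0.580

0.580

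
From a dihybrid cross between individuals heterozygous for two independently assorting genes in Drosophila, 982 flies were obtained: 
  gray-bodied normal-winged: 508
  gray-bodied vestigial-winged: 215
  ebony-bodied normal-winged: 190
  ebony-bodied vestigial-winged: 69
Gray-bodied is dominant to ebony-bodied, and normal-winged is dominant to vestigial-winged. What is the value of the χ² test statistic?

A dihybrid F₂ with independent assortment and complete dominance at both loci gives a 9:3:3:1 phenotypic ratio.
Under the 9:3:3:1 hypothesis (Σ ratio = 16, N = 982):
  gray-bodied normal-winged: 982 × 9/16 = 552.375
  gray-bodied vestigial-winged: 982 × 3/16 = 184.125
  ebony-bodied normal-winged: 982 × 3/16 = 184.125
  ebony-bodied vestigial-winged: 982 × 1/16 = 61.375
χ² = Σ (O − E)² / E
  gray-bodied normal-winged: (508 − 552.375)² / 552.375 = 3.5649
  gray-bodied vestigial-winged: (215 − 184.125)² / 184.125 = 5.1773
  ebony-bodied normal-winged: (190 − 184.125)² / 184.125 = 0.1875
  ebony-bodied vestigial-winged: (69 − 61.375)² / 61.375 = 0.9473
χ² = 3.5649 + 5.1773 + 0.1875 + 0.9473 = 9.877

9.877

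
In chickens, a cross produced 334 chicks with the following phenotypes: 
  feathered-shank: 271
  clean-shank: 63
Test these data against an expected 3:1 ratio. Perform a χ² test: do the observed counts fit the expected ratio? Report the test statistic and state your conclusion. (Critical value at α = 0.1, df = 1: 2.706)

Under the 3:1 hypothesis (Σ ratio = 4, N = 334):
  feathered-shank: 334 × 3/4 = 250.5
  clean-shank: 334 × 1/4 = 83.5
χ² = Σ (O − E)² / E
  feathered-shank: (271 − 250.5)² / 250.5 = 1.6776
  clean-shank: (63 − 83.5)² / 83.5 = 5.0329
χ² = 1.6776 + 5.0329 = 6.7105 ≈ 6.711
Degrees of freedom = 2 − 1 = 1; critical value at α = 0.1 is 2.706.
Since 6.711 > 2.706, we reject the null hypothesis — the data do not fit the 3:1 ratio.

6.711; not consistent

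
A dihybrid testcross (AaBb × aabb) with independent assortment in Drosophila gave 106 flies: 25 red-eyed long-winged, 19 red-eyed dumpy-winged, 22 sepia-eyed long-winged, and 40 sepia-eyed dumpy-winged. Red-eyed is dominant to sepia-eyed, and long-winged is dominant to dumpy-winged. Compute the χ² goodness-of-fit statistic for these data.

9.849

A dihybrid testcross with independent assortment gives a 1:1:1:1 ratio.
Total ratio parts = 4. Expected numbers out of 106:
  red-eyed long-winged: 106 × 1/4 = 26.5
  red-eyed dumpy-winged: 106 × 1/4 = 26.5
  sepia-eyed long-winged: 106 × 1/4 = 26.5
  sepia-eyed dumpy-winged: 106 × 1/4 = 26.5
χ² = Σ (O − E)² / E
  red-eyed long-winged: (25 − 26.5)² / 26.5 = 0.0849
  red-eyed dumpy-winged: (19 − 26.5)² / 26.5 = 2.1226
  sepia-eyed long-winged: (22 − 26.5)² / 26.5 = 0.7642
  sepia-eyed dumpy-winged: (40 − 26.5)² / 26.5 = 6.8774
χ² = 0.0849 + 2.1226 + 0.7642 + 6.8774 = 9.8491 ≈ 9.849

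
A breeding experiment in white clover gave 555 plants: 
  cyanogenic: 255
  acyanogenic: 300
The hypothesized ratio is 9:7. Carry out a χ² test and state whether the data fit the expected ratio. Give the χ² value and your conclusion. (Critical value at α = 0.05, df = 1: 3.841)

23.945; not consistent

Expected counts for N = 555 under a 9:7 ratio (total parts = 16):
  cyanogenic: 555 × 9/16 = 312.1875
  acyanogenic: 555 × 7/16 = 242.8125
χ² = Σ (O − E)² / E
  cyanogenic: (255 − 312.1875)² / 312.1875 = 10.4758
  acyanogenic: (300 − 242.8125)² / 242.8125 = 13.4689
χ² = 10.4758 + 13.4689 = 23.9447 ≈ 23.945
Degrees of freedom = 2 − 1 = 1; critical value at α = 0.05 is 3.841.
Since 23.945 > 3.841, we reject the null hypothesis — the data do not fit the 9:7 ratio.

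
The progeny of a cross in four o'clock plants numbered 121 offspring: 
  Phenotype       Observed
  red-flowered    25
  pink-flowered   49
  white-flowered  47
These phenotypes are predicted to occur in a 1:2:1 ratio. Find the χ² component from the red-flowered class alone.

0.911

Expected counts for N = 121 under a 1:2:1 ratio (total parts = 4):
  red-flowered: 121 × 1/4 = 30.25
  pink-flowered: 121 × 2/4 = 60.5
  white-flowered: 121 × 1/4 = 30.25
Contribution of red-flowered: (25 − 30.25)² / 30.25 = 0.9112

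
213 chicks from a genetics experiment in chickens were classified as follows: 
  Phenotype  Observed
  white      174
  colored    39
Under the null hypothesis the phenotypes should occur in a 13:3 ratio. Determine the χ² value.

Under the 13:3 hypothesis (Σ ratio = 16, N = 213):
  white: 213 × 13/16 = 173.0625
  colored: 213 × 3/16 = 39.9375
χ² = Σ (O − E)² / E
  white: (174 − 173.0625)² / 173.0625 = 0.0051
  colored: (39 − 39.9375)² / 39.9375 = 0.0220
χ² = 0.0051 + 0.0220 = 0.0271 ≈ 0.027

0.027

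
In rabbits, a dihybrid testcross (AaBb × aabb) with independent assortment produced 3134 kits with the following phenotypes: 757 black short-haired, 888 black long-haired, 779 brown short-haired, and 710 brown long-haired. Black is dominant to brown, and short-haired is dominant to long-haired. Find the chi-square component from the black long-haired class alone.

13.938

A dihybrid testcross with independent assortment gives a 1:1:1:1 ratio.
The 1:1:1:1 ratio has 4 parts, so with N = 3134 the expected counts are:
  black short-haired: 3134 × 1/4 = 783.5
  black long-haired: 3134 × 1/4 = 783.5
  brown short-haired: 3134 × 1/4 = 783.5
  brown long-haired: 3134 × 1/4 = 783.5
Contribution of black long-haired: (888 − 783.5)² / 783.5 = 13.9378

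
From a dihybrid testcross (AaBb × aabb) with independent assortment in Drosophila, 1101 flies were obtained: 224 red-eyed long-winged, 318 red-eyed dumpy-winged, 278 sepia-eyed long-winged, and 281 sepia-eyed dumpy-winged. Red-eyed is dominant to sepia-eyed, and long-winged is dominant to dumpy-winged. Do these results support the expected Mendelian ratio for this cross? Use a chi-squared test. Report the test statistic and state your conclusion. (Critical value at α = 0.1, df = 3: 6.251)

16.330; not consistent

A dihybrid testcross with independent assortment gives a 1:1:1:1 ratio.
The 1:1:1:1 ratio has 4 parts, so with N = 1101 the expected counts are:
  red-eyed long-winged: 1101 × 1/4 = 275.25
  red-eyed dumpy-winged: 1101 × 1/4 = 275.25
  sepia-eyed long-winged: 1101 × 1/4 = 275.25
  sepia-eyed dumpy-winged: 1101 × 1/4 = 275.25
χ² = Σ (O − E)² / E
  red-eyed long-winged: (224 − 275.25)² / 275.25 = 9.5425
  red-eyed dumpy-winged: (318 − 275.25)² / 275.25 = 6.6396
  sepia-eyed long-winged: (278 − 275.25)² / 275.25 = 0.0275
  sepia-eyed dumpy-winged: (281 − 275.25)² / 275.25 = 0.1201
χ² = 9.5425 + 6.6396 + 0.0275 + 0.1201 = 16.3297 ≈ 16.330
Degrees of freedom = 4 − 1 = 3; critical value at α = 0.1 is 6.251.
Since 16.330 > 6.251, we reject the null hypothesis — the data do not fit the 1:1:1:1 ratio.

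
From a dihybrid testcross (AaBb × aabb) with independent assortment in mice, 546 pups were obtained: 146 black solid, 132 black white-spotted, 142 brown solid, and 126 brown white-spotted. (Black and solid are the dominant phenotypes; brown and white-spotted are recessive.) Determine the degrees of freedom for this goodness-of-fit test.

3

A dihybrid testcross with independent assortment gives a 1:1:1:1 ratio.
A goodness-of-fit test with 4 phenotype classes has df = 4 − 1 = 3.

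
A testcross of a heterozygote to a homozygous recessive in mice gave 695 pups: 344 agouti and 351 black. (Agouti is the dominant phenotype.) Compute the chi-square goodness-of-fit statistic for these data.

A testcross of a heterozygote (Aa × aa) gives a 1:1 phenotypic ratio.
Under the 1:1 hypothesis (Σ ratio = 2, N = 695):
  agouti: 695 × 1/2 = 347.5
  black: 695 × 1/2 = 347.5
χ² = Σ (O − E)² / E
  agouti: (344 − 347.5)² / 347.5 = 0.0353
  black: (351 − 347.5)² / 347.5 = 0.0353
χ² = 0.0353 + 0.0353 = 0.0706 ≈ 0.071

0.071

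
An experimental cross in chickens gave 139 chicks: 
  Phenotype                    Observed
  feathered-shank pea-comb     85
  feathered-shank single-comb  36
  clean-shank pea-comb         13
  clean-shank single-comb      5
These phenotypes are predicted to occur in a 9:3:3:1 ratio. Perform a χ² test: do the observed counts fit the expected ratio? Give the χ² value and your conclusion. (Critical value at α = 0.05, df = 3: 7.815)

12.495; not consistent

Under the 9:3:3:1 hypothesis (Σ ratio = 16, N = 139):
  feathered-shank pea-comb: 139 × 9/16 = 78.1875
  feathered-shank single-comb: 139 × 3/16 = 26.0625
  clean-shank pea-comb: 139 × 3/16 = 26.0625
  clean-shank single-comb: 139 × 1/16 = 8.6875
χ² = Σ (O − E)² / E
  feathered-shank pea-comb: (85 − 78.1875)² / 78.1875 = 0.5936
  feathered-shank single-comb: (36 − 26.0625)² / 26.0625 = 3.7891
  clean-shank pea-comb: (13 − 26.0625)² / 26.0625 = 6.5469
  clean-shank single-comb: (5 − 8.6875)² / 8.6875 = 1.5652
χ² = 0.5936 + 3.7891 + 6.5469 + 1.5652 = 12.4948 ≈ 12.495
Degrees of freedom = 4 − 1 = 3; critical value at α = 0.05 is 7.815.
Since 12.495 > 7.815, we reject the null hypothesis — the data do not fit the 9:3:3:1 ratio.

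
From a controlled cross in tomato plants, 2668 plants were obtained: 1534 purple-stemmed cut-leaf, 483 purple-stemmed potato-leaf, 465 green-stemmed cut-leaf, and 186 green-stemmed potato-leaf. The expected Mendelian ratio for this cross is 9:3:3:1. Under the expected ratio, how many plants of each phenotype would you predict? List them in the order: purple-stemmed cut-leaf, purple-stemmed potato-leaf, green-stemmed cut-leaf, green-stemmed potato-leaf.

Expected counts for N = 2668 under a 9:3:3:1 ratio (total parts = 16):
  purple-stemmed cut-leaf: 2668 × 9/16 = 1500.75
  purple-stemmed potato-leaf: 2668 × 3/16 = 500.25
  green-stemmed cut-leaf: 2668 × 3/16 = 500.25
  green-stemmed potato-leaf: 2668 × 1/16 = 166.75

1500.75, 500.25, 500.25, 166.75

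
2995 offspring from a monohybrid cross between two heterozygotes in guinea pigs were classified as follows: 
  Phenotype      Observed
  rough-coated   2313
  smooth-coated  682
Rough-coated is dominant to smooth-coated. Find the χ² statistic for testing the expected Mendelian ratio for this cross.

For a monohybrid cross between heterozygotes with complete dominance, the expected phenotypic ratio is 3:1.
Total ratio parts = 4. Expected numbers out of 2995:
  rough-coated: 2995 × 3/4 = 2246.25
  smooth-coated: 2995 × 1/4 = 748.75
χ² = Σ (O − E)² / E
  rough-coated: (2313 − 2246.25)² / 2246.25 = 1.9836
  smooth-coated: (682 − 748.75)² / 748.75 = 5.9507
χ² = 1.9836 + 5.9507 = 7.9343 ≈ 7.934

7.934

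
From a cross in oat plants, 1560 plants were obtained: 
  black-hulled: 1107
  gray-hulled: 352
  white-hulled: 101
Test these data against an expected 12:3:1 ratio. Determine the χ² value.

15.621

Under the 12:3:1 hypothesis (Σ ratio = 16, N = 1560):
  black-hulled: 1560 × 12/16 = 1170
  gray-hulled: 1560 × 3/16 = 292.5
  white-hulled: 1560 × 1/16 = 97.5
χ² = Σ (O − E)² / E
  black-hulled: (1107 − 1170)² / 1170 = 3.3923
  gray-hulled: (352 − 292.5)² / 292.5 = 12.1034
  white-hulled: (101 − 97.5)² / 97.5 = 0.1256
χ² = 3.3923 + 12.1034 + 0.1256 = 15.6213 ≈ 15.621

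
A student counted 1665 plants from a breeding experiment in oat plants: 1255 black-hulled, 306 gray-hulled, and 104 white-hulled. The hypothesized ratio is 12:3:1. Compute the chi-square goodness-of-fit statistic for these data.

Total ratio parts = 16. Expected numbers out of 1665:
  black-hulled: 1665 × 12/16 = 1248.75
  gray-hulled: 1665 × 3/16 = 312.1875
  white-hulled: 1665 × 1/16 = 104.0625
χ² = Σ (O − E)² / E
  black-hulled: (1255 − 1248.75)² / 1248.75 = 0.0313
  gray-hulled: (306 − 312.1875)² / 312.1875 = 0.1226
  white-hulled: (104 − 104.0625)² / 104.0625 = 0.0000
χ² = 0.0313 + 0.1226 + 0.0000 = 0.1539 ≈ 0.154

0.154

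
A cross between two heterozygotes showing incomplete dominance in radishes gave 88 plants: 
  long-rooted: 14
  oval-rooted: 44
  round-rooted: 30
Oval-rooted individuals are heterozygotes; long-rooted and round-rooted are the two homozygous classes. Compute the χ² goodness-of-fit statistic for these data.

With incomplete dominance, a heterozygote × heterozygote cross gives a 1:2:1 phenotypic ratio.
Under the 1:2:1 hypothesis (Σ ratio = 4, N = 88):
  long-rooted: 88 × 1/4 = 22
  oval-rooted: 88 × 2/4 = 44
  round-rooted: 88 × 1/4 = 22
χ² = Σ (O − E)² / E
  long-rooted: (14 − 22)² / 22 = 2.9091
  oval-rooted: (44 − 44)² / 44 = 0.0000
  round-rooted: (30 − 22)² / 22 = 2.9091
χ² = 2.9091 + 0.0000 + 2.9091 = 5.8182 ≈ 5.818

5.818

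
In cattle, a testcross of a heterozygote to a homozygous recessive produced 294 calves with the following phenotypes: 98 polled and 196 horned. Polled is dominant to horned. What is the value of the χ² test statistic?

A testcross of a heterozygote (Aa × aa) gives a 1:1 phenotypic ratio.
Under the 1:1 hypothesis (Σ ratio = 2, N = 294):
  polled: 294 × 1/2 = 147
  horned: 294 × 1/2 = 147
χ² = Σ (O − E)² / E
  polled: (98 − 147)² / 147 = 16.3333
  horned: (196 − 147)² / 147 = 16.3333
χ² = 16.3333 + 16.3333 = 32.6666 ≈ 32.667

32.667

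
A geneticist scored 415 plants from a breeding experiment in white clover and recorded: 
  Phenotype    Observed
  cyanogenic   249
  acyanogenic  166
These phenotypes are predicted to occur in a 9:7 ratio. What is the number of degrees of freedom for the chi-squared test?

1

A goodness-of-fit test with 2 phenotype classes has df = 2 − 1 = 1.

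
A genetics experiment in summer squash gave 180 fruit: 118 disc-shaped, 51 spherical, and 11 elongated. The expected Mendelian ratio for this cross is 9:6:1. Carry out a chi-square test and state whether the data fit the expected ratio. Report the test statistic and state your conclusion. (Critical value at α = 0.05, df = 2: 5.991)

Expected counts for N = 180 under a 9:6:1 ratio (total parts = 16):
  disc-shaped: 180 × 9/16 = 101.25
  spherical: 180 × 6/16 = 67.5
  elongated: 180 × 1/16 = 11.25
χ² = Σ (O − E)² / E
  disc-shaped: (118 − 101.25)² / 101.25 = 2.7710
  spherical: (51 − 67.5)² / 67.5 = 4.0333
  elongated: (11 − 11.25)² / 11.25 = 0.0056
χ² = 2.7710 + 4.0333 + 0.0056 = 6.8099 ≈ 6.810
Degrees of freedom = 3 − 1 = 2; critical value at α = 0.05 is 5.991.
Since 6.810 > 5.991, we reject the null hypothesis — the data do not fit the 9:6:1 ratio.

6.810; not consistent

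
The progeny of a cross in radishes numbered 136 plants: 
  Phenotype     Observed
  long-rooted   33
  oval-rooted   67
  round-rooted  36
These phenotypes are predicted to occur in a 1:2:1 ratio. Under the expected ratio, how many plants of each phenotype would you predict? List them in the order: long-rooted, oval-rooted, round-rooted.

Under the 1:2:1 hypothesis (Σ ratio = 4, N = 136):
  long-rooted: 136 × 1/4 = 34
  oval-rooted: 136 × 2/4 = 68
  round-rooted: 136 × 1/4 = 34

34, 68, 34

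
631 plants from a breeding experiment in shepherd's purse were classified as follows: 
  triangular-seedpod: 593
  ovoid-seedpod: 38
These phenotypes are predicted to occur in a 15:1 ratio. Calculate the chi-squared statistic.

Expected counts for N = 631 under a 15:1 ratio (total parts = 16):
  triangular-seedpod: 631 × 15/16 = 591.5625
  ovoid-seedpod: 631 × 1/16 = 39.4375
χ² = Σ (O − E)² / E
  triangular-seedpod: (593 − 591.5625)² / 591.5625 = 0.0035
  ovoid-seedpod: (38 − 39.4375)² / 39.4375 = 0.0524
χ² = 0.0035 + 0.0524 = 0.0559 ≈ 0.056

0.056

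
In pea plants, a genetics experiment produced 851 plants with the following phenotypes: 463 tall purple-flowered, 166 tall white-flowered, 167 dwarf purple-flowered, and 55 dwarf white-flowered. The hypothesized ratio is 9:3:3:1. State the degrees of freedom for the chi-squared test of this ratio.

A goodness-of-fit test with 4 phenotype classes has df = 4 − 1 = 3.

3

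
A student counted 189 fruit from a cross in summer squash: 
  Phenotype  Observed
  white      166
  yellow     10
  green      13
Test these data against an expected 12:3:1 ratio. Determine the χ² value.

The 12:3:1 ratio has 16 parts, so with N = 189 the expected counts are:
  white: 189 × 12/16 = 141.75
  yellow: 189 × 3/16 = 35.4375
  green: 189 × 1/16 = 11.8125
χ² = Σ (O − E)² / E
  white: (166 − 141.75)² / 141.75 = 4.1486
  yellow: (10 − 35.4375)² / 35.4375 = 18.2594
  green: (13 − 11.8125)² / 11.8125 = 0.1194
χ² = 4.1486 + 18.2594 + 0.1194 = 22.5274 ≈ 22.527

22.527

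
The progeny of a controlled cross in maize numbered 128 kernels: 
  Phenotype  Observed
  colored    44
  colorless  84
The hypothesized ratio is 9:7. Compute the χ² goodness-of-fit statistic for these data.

24.889

Total ratio parts = 16. Expected numbers out of 128:
  colored: 128 × 9/16 = 72
  colorless: 128 × 7/16 = 56
χ² = Σ (O − E)² / E
  colored: (44 − 72)² / 72 = 10.8889
  colorless: (84 − 56)² / 56 = 14.0000
χ² = 10.8889 + 14.0000 = 24.8889 ≈ 24.889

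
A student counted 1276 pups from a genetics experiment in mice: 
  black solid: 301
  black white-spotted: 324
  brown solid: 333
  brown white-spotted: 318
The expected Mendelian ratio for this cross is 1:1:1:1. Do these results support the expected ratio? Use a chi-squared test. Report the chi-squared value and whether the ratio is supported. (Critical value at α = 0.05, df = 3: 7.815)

Total ratio parts = 4. Expected numbers out of 1276:
  black solid: 1276 × 1/4 = 319
  black white-spotted: 1276 × 1/4 = 319
  brown solid: 1276 × 1/4 = 319
  brown white-spotted: 1276 × 1/4 = 319
χ² = Σ (O − E)² / E
  black solid: (301 − 319)² / 319 = 1.0157
  black white-spotted: (324 − 319)² / 319 = 0.0784
  brown solid: (333 − 319)² / 319 = 0.6144
  brown white-spotted: (318 − 319)² / 319 = 0.0031
χ² = 1.0157 + 0.0784 + 0.6144 + 0.0031 = 1.7116 ≈ 1.712
Degrees of freedom = 4 − 1 = 3; critical value at α = 0.05 is 7.815.
Since 1.712 < 7.815, we fail to reject the null hypothesis — the data are consistent with the 1:1:1:1 ratio.

1.712; consistent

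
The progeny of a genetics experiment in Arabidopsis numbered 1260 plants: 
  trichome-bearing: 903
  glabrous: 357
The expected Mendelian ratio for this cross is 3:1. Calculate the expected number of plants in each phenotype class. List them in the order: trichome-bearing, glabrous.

Expected counts for N = 1260 under a 3:1 ratio (total parts = 4):
  trichome-bearing: 1260 × 3/4 = 945
  glabrous: 1260 × 1/4 = 315

945, 315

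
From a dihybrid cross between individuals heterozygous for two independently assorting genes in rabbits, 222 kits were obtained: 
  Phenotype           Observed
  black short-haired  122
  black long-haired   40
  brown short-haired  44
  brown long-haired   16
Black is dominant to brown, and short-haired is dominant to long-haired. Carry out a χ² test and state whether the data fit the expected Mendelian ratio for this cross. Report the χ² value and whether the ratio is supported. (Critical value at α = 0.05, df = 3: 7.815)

A dihybrid F₂ with independent assortment and complete dominance at both loci gives a 9:3:3:1 phenotypic ratio.
Expected counts for N = 222 under a 9:3:3:1 ratio (total parts = 16):
  black short-haired: 222 × 9/16 = 124.875
  black long-haired: 222 × 3/16 = 41.625
  brown short-haired: 222 × 3/16 = 41.625
  brown long-haired: 222 × 1/16 = 13.875
χ² = Σ (O − E)² / E
  black short-haired: (122 − 124.875)² / 124.875 = 0.0662
  black long-haired: (40 − 41.625)² / 41.625 = 0.0634
  brown short-haired: (44 − 41.625)² / 41.625 = 0.1355
  brown long-haired: (16 − 13.875)² / 13.875 = 0.3255
χ² = 0.0662 + 0.0634 + 0.1355 + 0.3255 = 0.5906 ≈ 0.591
Degrees of freedom = 4 − 1 = 3; critical value at α = 0.05 is 7.815.
Since 0.591 < 7.815, we fail to reject the null hypothesis — the data are consistent with the 9:3:3:1 ratio.

0.591; consistent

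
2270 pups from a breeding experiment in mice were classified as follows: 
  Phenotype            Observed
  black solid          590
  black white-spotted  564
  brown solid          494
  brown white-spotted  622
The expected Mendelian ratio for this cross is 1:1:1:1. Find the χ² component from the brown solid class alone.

Under the 1:1:1:1 hypothesis (Σ ratio = 4, N = 2270):
  black solid: 2270 × 1/4 = 567.5
  black white-spotted: 2270 × 1/4 = 567.5
  brown solid: 2270 × 1/4 = 567.5
  brown white-spotted: 2270 × 1/4 = 567.5
Contribution of brown solid: (494 − 567.5)² / 567.5 = 9.5194

9.519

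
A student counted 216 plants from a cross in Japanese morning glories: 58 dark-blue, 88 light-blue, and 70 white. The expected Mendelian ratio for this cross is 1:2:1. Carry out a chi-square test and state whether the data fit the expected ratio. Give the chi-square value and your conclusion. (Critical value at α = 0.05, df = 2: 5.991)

Expected counts for N = 216 under a 1:2:1 ratio (total parts = 4):
  dark-blue: 216 × 1/4 = 54
  light-blue: 216 × 2/4 = 108
  white: 216 × 1/4 = 54
χ² = Σ (O − E)² / E
  dark-blue: (58 − 54)² / 54 = 0.2963
  light-blue: (88 − 108)² / 108 = 3.7037
  white: (70 − 54)² / 54 = 4.7407
χ² = 0.2963 + 3.7037 + 4.7407 = 8.7407 ≈ 8.741
Degrees of freedom = 3 − 1 = 2; critical value at α = 0.05 is 5.991.
Since 8.741 > 5.991, we reject the null hypothesis — the data do not fit the 1:2:1 ratio.

8.741; not consistent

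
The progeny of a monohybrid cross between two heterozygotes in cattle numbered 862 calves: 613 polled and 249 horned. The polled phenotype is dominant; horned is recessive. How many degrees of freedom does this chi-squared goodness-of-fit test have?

1

For a monohybrid cross between heterozygotes with complete dominance, the expected phenotypic ratio is 3:1.
A goodness-of-fit test with 2 phenotype classes has df = 2 − 1 = 1.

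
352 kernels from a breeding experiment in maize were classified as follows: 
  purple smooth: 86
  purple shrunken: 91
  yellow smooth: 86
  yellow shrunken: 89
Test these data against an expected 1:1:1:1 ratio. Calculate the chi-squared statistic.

0.205

Total ratio parts = 4. Expected numbers out of 352:
  purple smooth: 352 × 1/4 = 88
  purple shrunken: 352 × 1/4 = 88
  yellow smooth: 352 × 1/4 = 88
  yellow shrunken: 352 × 1/4 = 88
χ² = Σ (O − E)² / E
  purple smooth: (86 − 88)² / 88 = 0.0455
  purple shrunken: (91 − 88)² / 88 = 0.1023
  yellow smooth: (86 − 88)² / 88 = 0.0455
  yellow shrunken: (89 − 88)² / 88 = 0.0114
χ² = 0.0455 + 0.1023 + 0.0455 + 0.0114 = 0.2047 ≈ 0.205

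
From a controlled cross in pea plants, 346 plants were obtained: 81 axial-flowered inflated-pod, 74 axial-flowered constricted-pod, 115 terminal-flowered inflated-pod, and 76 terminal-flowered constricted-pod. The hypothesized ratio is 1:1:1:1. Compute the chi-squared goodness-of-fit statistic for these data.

12.821

Under the 1:1:1:1 hypothesis (Σ ratio = 4, N = 346):
  axial-flowered inflated-pod: 346 × 1/4 = 86.5
  axial-flowered constricted-pod: 346 × 1/4 = 86.5
  terminal-flowered inflated-pod: 346 × 1/4 = 86.5
  terminal-flowered constricted-pod: 346 × 1/4 = 86.5
χ² = Σ (O − E)² / E
  axial-flowered inflated-pod: (81 − 86.5)² / 86.5 = 0.3497
  axial-flowered constricted-pod: (74 − 86.5)² / 86.5 = 1.8064
  terminal-flowered inflated-pod: (115 − 86.5)² / 86.5 = 9.3902
  terminal-flowered constricted-pod: (76 − 86.5)² / 86.5 = 1.2746
χ² = 0.3497 + 1.8064 + 9.3902 + 1.2746 = 12.8209 ≈ 12.821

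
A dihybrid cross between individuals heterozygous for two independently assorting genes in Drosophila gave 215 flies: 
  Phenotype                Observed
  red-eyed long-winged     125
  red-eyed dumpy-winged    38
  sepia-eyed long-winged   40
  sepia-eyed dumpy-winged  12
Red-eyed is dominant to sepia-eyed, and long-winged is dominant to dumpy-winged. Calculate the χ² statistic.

A dihybrid F₂ with independent assortment and complete dominance at both loci gives a 9:3:3:1 phenotypic ratio.
The 9:3:3:1 ratio has 16 parts, so with N = 215 the expected counts are:
  red-eyed long-winged: 215 × 9/16 = 120.9375
  red-eyed dumpy-winged: 215 × 3/16 = 40.3125
  sepia-eyed long-winged: 215 × 3/16 = 40.3125
  sepia-eyed dumpy-winged: 215 × 1/16 = 13.4375
χ² = Σ (O − E)² / E
  red-eyed long-winged: (125 − 120.9375)² / 120.9375 = 0.1365
  red-eyed dumpy-winged: (38 − 40.3125)² / 40.3125 = 0.1327
  sepia-eyed long-winged: (40 − 40.3125)² / 40.3125 = 0.0024
  sepia-eyed dumpy-winged: (12 − 13.4375)² / 13.4375 = 0.1538
χ² = 0.1365 + 0.1327 + 0.0024 + 0.1538 = 0.4254 ≈ 0.425

0.425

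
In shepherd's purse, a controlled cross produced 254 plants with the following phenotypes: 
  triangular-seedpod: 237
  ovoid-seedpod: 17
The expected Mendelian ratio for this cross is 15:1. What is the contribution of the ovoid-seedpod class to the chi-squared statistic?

Under the 15:1 hypothesis (Σ ratio = 16, N = 254):
  triangular-seedpod: 254 × 15/16 = 238.125
  ovoid-seedpod: 254 × 1/16 = 15.875
Contribution of ovoid-seedpod: (17 − 15.875)² / 15.875 = 0.0797

0.080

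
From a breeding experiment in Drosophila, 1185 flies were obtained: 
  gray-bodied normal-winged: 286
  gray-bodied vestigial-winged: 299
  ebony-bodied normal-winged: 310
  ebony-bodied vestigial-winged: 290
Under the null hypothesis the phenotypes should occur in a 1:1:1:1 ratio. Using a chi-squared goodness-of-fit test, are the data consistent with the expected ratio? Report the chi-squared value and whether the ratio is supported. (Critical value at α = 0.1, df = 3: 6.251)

1.150; consistent

The 1:1:1:1 ratio has 4 parts, so with N = 1185 the expected counts are:
  gray-bodied normal-winged: 1185 × 1/4 = 296.25
  gray-bodied vestigial-winged: 1185 × 1/4 = 296.25
  ebony-bodied normal-winged: 1185 × 1/4 = 296.25
  ebony-bodied vestigial-winged: 1185 × 1/4 = 296.25
χ² = Σ (O − E)² / E
  gray-bodied normal-winged: (286 − 296.25)² / 296.25 = 0.3546
  gray-bodied vestigial-winged: (299 − 296.25)² / 296.25 = 0.0255
  ebony-bodied normal-winged: (310 − 296.25)² / 296.25 = 0.6382
  ebony-bodied vestigial-winged: (290 − 296.25)² / 296.25 = 0.1319
χ² = 0.3546 + 0.0255 + 0.6382 + 0.1319 = 1.1502 ≈ 1.150
Degrees of freedom = 4 − 1 = 3; critical value at α = 0.1 is 6.251.
Since 1.150 < 6.251, we fail to reject the null hypothesis — the data are consistent with the 1:1:1:1 ratio.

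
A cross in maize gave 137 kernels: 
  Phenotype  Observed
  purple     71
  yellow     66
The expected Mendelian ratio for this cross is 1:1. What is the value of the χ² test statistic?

0.182

Expected counts for N = 137 under a 1:1 ratio (total parts = 2):
  purple: 137 × 1/2 = 68.5
  yellow: 137 × 1/2 = 68.5
χ² = Σ (O − E)² / E
  purple: (71 − 68.5)² / 68.5 = 0.0912
  yellow: (66 − 68.5)² / 68.5 = 0.0912
χ² = 0.0912 + 0.0912 = 0.1824 ≈ 0.182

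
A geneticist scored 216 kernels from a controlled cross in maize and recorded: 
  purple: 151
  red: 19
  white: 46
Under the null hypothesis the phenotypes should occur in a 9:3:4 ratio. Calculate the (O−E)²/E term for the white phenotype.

1.185

Total ratio parts = 16. Expected numbers out of 216:
  purple: 216 × 9/16 = 121.5
  red: 216 × 3/16 = 40.5
  white: 216 × 4/16 = 54
Contribution of white: (46 − 54)² / 54 = 1.1852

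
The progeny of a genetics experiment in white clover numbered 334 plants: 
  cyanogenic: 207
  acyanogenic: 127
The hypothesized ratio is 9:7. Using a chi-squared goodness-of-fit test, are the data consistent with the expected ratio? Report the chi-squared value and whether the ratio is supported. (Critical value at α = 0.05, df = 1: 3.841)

Under the 9:7 hypothesis (Σ ratio = 16, N = 334):
  cyanogenic: 334 × 9/16 = 187.875
  acyanogenic: 334 × 7/16 = 146.125
χ² = Σ (O − E)² / E
  cyanogenic: (207 − 187.875)² / 187.875 = 1.9469
  acyanogenic: (127 − 146.125)² / 146.125 = 2.5031
χ² = 1.9469 + 2.5031 = 4.450
Degrees of freedom = 2 − 1 = 1; critical value at α = 0.05 is 3.841.
Since 4.450 > 3.841, we reject the null hypothesis — the data do not fit the 9:7 ratio.

4.450; not consistent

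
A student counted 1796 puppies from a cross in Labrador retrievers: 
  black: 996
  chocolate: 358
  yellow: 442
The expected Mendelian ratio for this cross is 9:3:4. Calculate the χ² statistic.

The 9:3:4 ratio has 16 parts, so with N = 1796 the expected counts are:
  black: 1796 × 9/16 = 1010.25
  chocolate: 1796 × 3/16 = 336.75
  yellow: 1796 × 4/16 = 449
χ² = Σ (O − E)² / E
  black: (996 − 1010.25)² / 1010.25 = 0.2010
  chocolate: (358 − 336.75)² / 336.75 = 1.3409
  yellow: (442 − 449)² / 449 = 0.1091
χ² = 0.2010 + 1.3409 + 0.1091 = 1.651

1.651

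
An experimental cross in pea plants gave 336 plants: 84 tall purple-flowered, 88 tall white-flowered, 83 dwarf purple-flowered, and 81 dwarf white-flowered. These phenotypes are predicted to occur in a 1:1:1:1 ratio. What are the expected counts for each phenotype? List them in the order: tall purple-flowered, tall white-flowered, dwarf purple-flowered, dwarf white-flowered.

Total ratio parts = 4. Expected numbers out of 336:
  tall purple-flowered: 336 × 1/4 = 84
  tall white-flowered: 336 × 1/4 = 84
  dwarf purple-flowered: 336 × 1/4 = 84
  dwarf white-flowered: 336 × 1/4 = 84

84, 84, 84, 84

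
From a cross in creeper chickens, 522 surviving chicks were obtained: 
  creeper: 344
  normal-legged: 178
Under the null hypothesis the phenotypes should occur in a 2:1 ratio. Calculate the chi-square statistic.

Total ratio parts = 3. Expected numbers out of 522:
  creeper: 522 × 2/3 = 348
  normal-legged: 522 × 1/3 = 174
χ² = Σ (O − E)² / E
  creeper: (344 − 348)² / 348 = 0.0460
  normal-legged: (178 − 174)² / 174 = 0.0920
χ² = 0.0460 + 0.0920 = 0.138

0.138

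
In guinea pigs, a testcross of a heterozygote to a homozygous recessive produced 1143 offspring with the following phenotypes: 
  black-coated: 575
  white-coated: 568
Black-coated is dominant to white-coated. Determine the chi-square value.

A testcross of a heterozygote (Aa × aa) gives a 1:1 phenotypic ratio.
Expected counts for N = 1143 under a 1:1 ratio (total parts = 2):
  black-coated: 1143 × 1/2 = 571.5
  white-coated: 1143 × 1/2 = 571.5
χ² = Σ (O − E)² / E
  black-coated: (575 − 571.5)² / 571.5 = 0.0214
  white-coated: (568 − 571.5)² / 571.5 = 0.0214
χ² = 0.0214 + 0.0214 = 0.0428 ≈ 0.043

0.043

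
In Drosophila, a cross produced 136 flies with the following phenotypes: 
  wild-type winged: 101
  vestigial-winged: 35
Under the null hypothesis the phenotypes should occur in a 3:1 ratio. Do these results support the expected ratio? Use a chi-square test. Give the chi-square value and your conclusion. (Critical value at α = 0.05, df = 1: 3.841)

0.039; consistent

Total ratio parts = 4. Expected numbers out of 136:
  wild-type winged: 136 × 3/4 = 102
  vestigial-winged: 136 × 1/4 = 34
χ² = Σ (O − E)² / E
  wild-type winged: (101 − 102)² / 102 = 0.0098
  vestigial-winged: (35 − 34)² / 34 = 0.0294
χ² = 0.0098 + 0.0294 = 0.0392 ≈ 0.039
Degrees of freedom = 2 − 1 = 1; critical value at α = 0.05 is 3.841.
Since 0.039 < 3.841, we fail to reject the null hypothesis — the data are consistent with the 3:1 ratio.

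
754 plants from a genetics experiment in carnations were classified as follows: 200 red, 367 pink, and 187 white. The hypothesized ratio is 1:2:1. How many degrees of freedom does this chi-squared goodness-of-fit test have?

A goodness-of-fit test with 3 phenotype classes has df = 3 − 1 = 2.

2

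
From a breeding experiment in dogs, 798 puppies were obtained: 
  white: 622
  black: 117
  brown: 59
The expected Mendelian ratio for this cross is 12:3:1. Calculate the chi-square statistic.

Total ratio parts = 16. Expected numbers out of 798:
  white: 798 × 12/16 = 598.5
  black: 798 × 3/16 = 149.625
  brown: 798 × 1/16 = 49.875
χ² = Σ (O − E)² / E
  white: (622 − 598.5)² / 598.5 = 0.9227
  black: (117 − 149.625)² / 149.625 = 7.1137
  brown: (59 − 49.875)² / 49.875 = 1.6695
χ² = 0.9227 + 7.1137 + 1.6695 = 9.7059 ≈ 9.706

9.706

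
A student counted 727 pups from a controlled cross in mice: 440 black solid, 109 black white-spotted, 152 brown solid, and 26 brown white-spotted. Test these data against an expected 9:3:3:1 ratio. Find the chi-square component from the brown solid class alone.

1.805

Expected counts for N = 727 under a 9:3:3:1 ratio (total parts = 16):
  black solid: 727 × 9/16 = 408.9375
  black white-spotted: 727 × 3/16 = 136.3125
  brown solid: 727 × 3/16 = 136.3125
  brown white-spotted: 727 × 1/16 = 45.4375
Contribution of brown solid: (152 − 136.3125)² / 136.3125 = 1.8054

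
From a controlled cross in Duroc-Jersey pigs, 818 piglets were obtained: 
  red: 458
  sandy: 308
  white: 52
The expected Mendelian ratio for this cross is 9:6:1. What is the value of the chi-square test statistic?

0.030

Under the 9:6:1 hypothesis (Σ ratio = 16, N = 818):
  red: 818 × 9/16 = 460.125
  sandy: 818 × 6/16 = 306.75
  white: 818 × 1/16 = 51.125
χ² = Σ (O − E)² / E
  red: (458 − 460.125)² / 460.125 = 0.0098
  sandy: (308 − 306.75)² / 306.75 = 0.0051
  white: (52 − 51.125)² / 51.125 = 0.0150
χ² = 0.0098 + 0.0051 + 0.0150 = 0.0299 ≈ 0.030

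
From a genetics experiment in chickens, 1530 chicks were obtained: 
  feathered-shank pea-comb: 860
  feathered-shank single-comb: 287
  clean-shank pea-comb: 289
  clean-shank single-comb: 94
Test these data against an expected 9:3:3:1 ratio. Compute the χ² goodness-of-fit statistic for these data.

0.044

Total ratio parts = 16. Expected numbers out of 1530:
  feathered-shank pea-comb: 1530 × 9/16 = 860.625
  feathered-shank single-comb: 1530 × 3/16 = 286.875
  clean-shank pea-comb: 1530 × 3/16 = 286.875
  clean-shank single-comb: 1530 × 1/16 = 95.625
χ² = Σ (O − E)² / E
  feathered-shank pea-comb: (860 − 860.625)² / 860.625 = 0.0005
  feathered-shank single-comb: (287 − 286.875)² / 286.875 = 0.0001
  clean-shank pea-comb: (289 − 286.875)² / 286.875 = 0.0157
  clean-shank single-comb: (94 − 95.625)² / 95.625 = 0.0276
χ² = 0.0005 + 0.0001 + 0.0157 + 0.0276 = 0.0439 ≈ 0.044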